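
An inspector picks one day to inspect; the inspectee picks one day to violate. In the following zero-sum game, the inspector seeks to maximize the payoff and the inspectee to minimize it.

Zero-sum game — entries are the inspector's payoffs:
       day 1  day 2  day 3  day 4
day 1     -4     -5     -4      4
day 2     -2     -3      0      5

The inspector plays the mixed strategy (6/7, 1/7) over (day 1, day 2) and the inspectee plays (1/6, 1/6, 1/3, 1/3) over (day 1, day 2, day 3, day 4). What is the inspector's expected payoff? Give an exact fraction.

Against (1/6, 1/6, 1/3, 1/3), each row's expected payoff is day 1: -3/2; day 2: 5/6.
Taking the (6/7, 1/7)-weighted average: (6/7)·(-3/2) + (1/7)·(5/6) = -7/6.

-7/6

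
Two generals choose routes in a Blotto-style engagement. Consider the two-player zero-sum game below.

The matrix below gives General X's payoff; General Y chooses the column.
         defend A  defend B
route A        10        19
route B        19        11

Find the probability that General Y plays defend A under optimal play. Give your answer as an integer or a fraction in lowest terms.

Row minima are 10 and 11, so General X's maximin is 11; column maxima are 19 and 19, so General Y's minimax is 19. These differ, so the equilibrium is in mixed strategies.
Let General Y play defend A with probability q. General X is indifferent when 10q + 19(1−q) = 19q + 11(1−q), giving q = 8/17.

8/17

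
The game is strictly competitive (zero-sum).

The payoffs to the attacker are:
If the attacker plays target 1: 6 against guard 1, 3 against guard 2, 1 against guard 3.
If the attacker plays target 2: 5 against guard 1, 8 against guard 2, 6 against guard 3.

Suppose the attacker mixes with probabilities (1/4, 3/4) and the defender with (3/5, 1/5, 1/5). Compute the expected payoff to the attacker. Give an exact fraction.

Against (3/5, 1/5, 1/5), each row's expected payoff is target 1: 22/5; target 2: 29/5.
Taking the (1/4, 3/4)-weighted average: (1/4)·(22/5) + (3/4)·(29/5) = 109/20.

109/20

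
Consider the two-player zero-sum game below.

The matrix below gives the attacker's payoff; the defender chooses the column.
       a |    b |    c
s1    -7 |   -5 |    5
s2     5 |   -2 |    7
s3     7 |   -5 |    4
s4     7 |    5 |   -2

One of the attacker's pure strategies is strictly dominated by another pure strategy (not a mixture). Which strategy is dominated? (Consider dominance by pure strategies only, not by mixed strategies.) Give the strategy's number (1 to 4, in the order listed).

1

Compare s1 with s2: 5 > -7, -2 > -5, 7 > 5.
So s2 strictly dominates s1 for the attacker; s1 is strictly dominated.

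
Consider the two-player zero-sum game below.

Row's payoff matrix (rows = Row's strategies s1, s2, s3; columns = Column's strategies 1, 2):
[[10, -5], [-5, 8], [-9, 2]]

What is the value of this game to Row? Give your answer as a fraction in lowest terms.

Row s3 is strictly dominated by row s2, so Row never plays it.
The remaining 2×2 game on (s1, s2) × (1, 2) has no saddle point. Let Row play s1 with probability p; indifference gives 10p − 5(1−p) = −5p + 8(1−p), so p = 13/28.
Similarly Column's optimal q on 1 is 13/28, and the value is 10·(13/28) + (-5)·(15/28) = 55/28.

55/28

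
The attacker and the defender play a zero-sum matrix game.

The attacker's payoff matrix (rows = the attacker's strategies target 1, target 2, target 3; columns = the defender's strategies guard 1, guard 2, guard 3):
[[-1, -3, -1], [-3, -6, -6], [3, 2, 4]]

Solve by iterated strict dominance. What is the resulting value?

2

Column guard 1 is strictly dominated by guard 2 for the defender (-3<-1, -6<-3, 2<3); eliminate guard 1.
Row target 2 is strictly dominated by row target 1 (-3>-6, -1>-6); eliminate target 2.
Row target 1 is strictly dominated by row target 3 (2>-3, 4>-1); eliminate target 1.
Column guard 3 is strictly dominated by guard 2 for the defender (2<4); eliminate guard 3.
Only (target 3, guard 2) remains, with payoff 2.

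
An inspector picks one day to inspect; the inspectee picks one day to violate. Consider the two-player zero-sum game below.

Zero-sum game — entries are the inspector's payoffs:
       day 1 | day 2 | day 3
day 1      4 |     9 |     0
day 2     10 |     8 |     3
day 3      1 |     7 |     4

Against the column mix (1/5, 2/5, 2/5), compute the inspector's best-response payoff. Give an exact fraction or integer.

day 1: (4)·(1/5) + (9)·(2/5) + (0)·(2/5) = 22/5.
day 2: (10)·(1/5) + (8)·(2/5) + (3)·(2/5) = 32/5.
day 3: (1)·(1/5) + (7)·(2/5) + (4)·(2/5) = 23/5.
The best pure response is day 2 with expected payoff 32/5.

32/5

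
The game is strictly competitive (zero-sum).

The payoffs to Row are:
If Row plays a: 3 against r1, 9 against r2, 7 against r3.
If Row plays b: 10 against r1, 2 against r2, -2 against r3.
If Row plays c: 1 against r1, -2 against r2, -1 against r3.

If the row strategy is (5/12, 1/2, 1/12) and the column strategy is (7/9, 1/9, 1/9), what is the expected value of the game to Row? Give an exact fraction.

Against (7/9, 1/9, 1/9), each row's expected payoff is a: 37/9; b: 70/9; c: 4/9.
Taking the (5/12, 1/2, 1/12)-weighted average: (5/12)·(37/9) + (1/2)·(70/9) + (1/12)·(4/9) = 203/36.

203/36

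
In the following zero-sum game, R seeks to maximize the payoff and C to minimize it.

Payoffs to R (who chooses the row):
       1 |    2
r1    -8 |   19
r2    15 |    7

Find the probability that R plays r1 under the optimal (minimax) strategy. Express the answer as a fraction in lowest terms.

8/35

Row minima are -8 and 7, so R's maximin is 7; column maxima are 15 and 19, so C's minimax is 15. These differ, so the equilibrium is in mixed strategies.
Let R play r1 with probability p. C is indifferent when −8p + 15(1−p) = 19p + 7(1−p), giving p = 8/35.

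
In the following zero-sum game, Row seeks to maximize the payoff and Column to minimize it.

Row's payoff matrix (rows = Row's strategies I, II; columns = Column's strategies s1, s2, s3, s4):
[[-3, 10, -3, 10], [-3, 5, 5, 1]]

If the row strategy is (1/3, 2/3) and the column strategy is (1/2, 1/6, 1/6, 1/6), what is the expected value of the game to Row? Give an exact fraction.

Against (1/2, 1/6, 1/6, 1/6), each row's expected payoff is I: 4/3; II: 1/3.
Taking the (1/3, 2/3)-weighted average: (1/3)·(4/3) + (2/3)·(1/3) = 2/3.

2/3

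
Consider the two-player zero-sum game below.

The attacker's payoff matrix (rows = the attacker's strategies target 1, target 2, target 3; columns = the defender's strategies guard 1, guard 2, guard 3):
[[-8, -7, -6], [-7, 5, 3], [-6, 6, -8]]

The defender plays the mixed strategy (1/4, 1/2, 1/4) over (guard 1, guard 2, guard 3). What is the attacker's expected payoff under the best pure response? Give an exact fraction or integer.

3/2

target 1: (-8)·(1/4) + (-7)·(1/2) + (-6)·(1/4) = -7.
target 2: (-7)·(1/4) + (5)·(1/2) + (3)·(1/4) = 3/2.
target 3: (-6)·(1/4) + (6)·(1/2) + (-8)·(1/4) = -1/2.
The best pure response is target 2 with expected payoff 3/2.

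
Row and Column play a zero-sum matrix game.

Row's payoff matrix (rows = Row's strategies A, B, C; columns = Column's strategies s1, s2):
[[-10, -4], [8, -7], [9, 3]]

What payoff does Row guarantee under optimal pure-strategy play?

3

Row minima: -10, -7, 3 → Row's maximin is 3.
Column maxima: 9, 3 → Column's minimax is 3.
They coincide at (C, s2), so the value is 3.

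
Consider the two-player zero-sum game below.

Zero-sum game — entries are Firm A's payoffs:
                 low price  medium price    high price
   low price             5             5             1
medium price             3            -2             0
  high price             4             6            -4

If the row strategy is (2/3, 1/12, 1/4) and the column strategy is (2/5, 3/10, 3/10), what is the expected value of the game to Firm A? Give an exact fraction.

47/15

Against (2/5, 3/10, 3/10), each row's expected payoff is low price: 19/5; medium price: 3/5; high price: 11/5.
Taking the (2/3, 1/12, 1/4)-weighted average: (2/3)·(19/5) + (1/12)·(3/5) + (1/4)·(11/5) = 47/15.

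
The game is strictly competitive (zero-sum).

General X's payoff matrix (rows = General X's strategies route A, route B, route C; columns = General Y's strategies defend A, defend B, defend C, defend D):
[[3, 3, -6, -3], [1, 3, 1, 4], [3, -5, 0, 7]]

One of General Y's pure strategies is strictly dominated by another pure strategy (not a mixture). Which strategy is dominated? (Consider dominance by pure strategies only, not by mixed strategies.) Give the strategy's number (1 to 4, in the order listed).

4

General Y prefers columns that give General X less. Compare defend D with defend C: -6 < -3, 1 < 4, 0 < 7.
So defend C strictly dominates defend D for General Y; defend D is strictly dominated.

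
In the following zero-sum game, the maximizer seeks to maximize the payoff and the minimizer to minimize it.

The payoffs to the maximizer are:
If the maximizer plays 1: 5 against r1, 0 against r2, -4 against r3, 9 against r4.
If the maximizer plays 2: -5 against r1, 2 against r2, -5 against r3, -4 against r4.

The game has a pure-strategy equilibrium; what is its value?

-4

Row minima: -4, -5 → the maximizer's maximin is -4.
Column maxima: 5, 2, -4, 9 → the minimizer's minimax is -4.
They coincide at (1, r3), so the value is -4.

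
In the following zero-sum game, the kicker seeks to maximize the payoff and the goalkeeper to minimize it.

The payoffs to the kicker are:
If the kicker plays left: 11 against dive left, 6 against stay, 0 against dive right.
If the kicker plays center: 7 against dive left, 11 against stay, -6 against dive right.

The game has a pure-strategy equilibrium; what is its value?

Row minima: 0, -6 → the kicker's maximin is 0.
Column maxima: 11, 11, 0 → the goalkeeper's minimax is 0.
They coincide at (left, dive right), so the value is 0.

0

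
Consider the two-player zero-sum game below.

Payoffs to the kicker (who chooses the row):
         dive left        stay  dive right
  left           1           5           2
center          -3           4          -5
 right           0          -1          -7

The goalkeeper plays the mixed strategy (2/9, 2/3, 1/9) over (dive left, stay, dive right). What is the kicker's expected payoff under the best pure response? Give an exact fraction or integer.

34/9

left: (1)·(2/9) + (5)·(2/3) + (2)·(1/9) = 34/9.
center: (-3)·(2/9) + (4)·(2/3) + (-5)·(1/9) = 13/9.
right: (0)·(2/9) + (-1)·(2/3) + (-7)·(1/9) = -13/9.
The best pure response is left with expected payoff 34/9.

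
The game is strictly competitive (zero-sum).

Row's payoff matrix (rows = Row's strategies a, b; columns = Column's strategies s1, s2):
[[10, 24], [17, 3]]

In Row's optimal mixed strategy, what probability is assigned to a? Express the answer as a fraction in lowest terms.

Row minima are 10 and 3, so Row's maximin is 10; column maxima are 17 and 24, so Column's minimax is 17. These differ, so the equilibrium is in mixed strategies.
Let Row play a with probability p. Column is indifferent when 10p + 17(1−p) = 24p + 3(1−p), giving p = 1/2.

1/2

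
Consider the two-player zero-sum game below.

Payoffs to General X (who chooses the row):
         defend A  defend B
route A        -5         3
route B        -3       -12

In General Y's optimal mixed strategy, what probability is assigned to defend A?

15/17

Row minima are -5 and -12, so General X's maximin is -5; column maxima are -3 and 3, so General Y's minimax is -3. These differ, so the equilibrium is in mixed strategies.
Let General Y play defend A with probability q. General X is indifferent when −5q + 3(1−q) = −3q − 12(1−q), giving q = 15/17.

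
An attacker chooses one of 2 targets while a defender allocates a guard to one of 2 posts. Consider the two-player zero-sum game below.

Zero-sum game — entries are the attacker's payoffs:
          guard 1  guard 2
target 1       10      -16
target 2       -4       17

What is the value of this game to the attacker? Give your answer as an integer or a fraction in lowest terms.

Row minima are -16 and -4, so the attacker's maximin is -4; column maxima are 10 and 17, so the defender's minimax is 10. These differ, so the equilibrium is in mixed strategies.
Let the attacker play target 1 with probability p. The defender is indifferent when 10p − 4(1−p) = −16p + 17(1−p), giving p = 21/47.
Let the defender play guard 1 with probability q. The attacker is indifferent when 10q − 16(1−q) = −4q + 17(1−q), giving q = 33/47.
The value is 10·(33/47) + (-16)·(14/47) = 106/47.

106/47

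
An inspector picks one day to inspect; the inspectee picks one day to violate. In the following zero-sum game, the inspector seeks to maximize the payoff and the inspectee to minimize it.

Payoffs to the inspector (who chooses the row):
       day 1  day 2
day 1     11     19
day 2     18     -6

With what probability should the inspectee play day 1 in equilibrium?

25/32

Row minima are 11 and -6, so the inspector's maximin is 11; column maxima are 18 and 19, so the inspectee's minimax is 18. These differ, so the equilibrium is in mixed strategies.
Let the inspectee play day 1 with probability q. The inspector is indifferent when 11q + 19(1−q) = 18q − 6(1−q), giving q = 25/32.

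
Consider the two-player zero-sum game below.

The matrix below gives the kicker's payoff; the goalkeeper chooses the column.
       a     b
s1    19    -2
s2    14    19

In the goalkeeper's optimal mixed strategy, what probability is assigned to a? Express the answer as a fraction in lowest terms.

21/26

Row minima are -2 and 14, so the kicker's maximin is 14; column maxima are 19 and 19, so the goalkeeper's minimax is 19. These differ, so the equilibrium is in mixed strategies.
Let the goalkeeper play a with probability q. The kicker is indifferent when 19q − 2(1−q) = 14q + 19(1−q), giving q = 21/26.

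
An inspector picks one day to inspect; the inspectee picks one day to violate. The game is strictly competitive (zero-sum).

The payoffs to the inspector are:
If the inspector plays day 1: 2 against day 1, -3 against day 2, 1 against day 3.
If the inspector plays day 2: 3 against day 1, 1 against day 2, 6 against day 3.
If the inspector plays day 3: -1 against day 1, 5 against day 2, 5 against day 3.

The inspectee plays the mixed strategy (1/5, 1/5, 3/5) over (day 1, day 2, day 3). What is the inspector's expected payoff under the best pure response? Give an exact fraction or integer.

day 1: (2)·(1/5) + (-3)·(1/5) + (1)·(3/5) = 2/5.
day 2: (3)·(1/5) + (1)·(1/5) + (6)·(3/5) = 22/5.
day 3: (-1)·(1/5) + (5)·(1/5) + (5)·(3/5) = 19/5.
The best pure response is day 2 with expected payoff 22/5.

22/5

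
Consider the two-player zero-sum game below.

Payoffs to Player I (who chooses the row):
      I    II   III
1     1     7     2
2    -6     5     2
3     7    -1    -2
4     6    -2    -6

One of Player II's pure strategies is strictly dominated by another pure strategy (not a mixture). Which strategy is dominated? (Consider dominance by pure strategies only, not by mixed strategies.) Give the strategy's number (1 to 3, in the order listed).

2

Player II prefers columns that give Player I less. Compare II with III: 2 < 7, 2 < 5, -2 < -1, -6 < -2.
So III strictly dominates II for Player II; II is strictly dominated.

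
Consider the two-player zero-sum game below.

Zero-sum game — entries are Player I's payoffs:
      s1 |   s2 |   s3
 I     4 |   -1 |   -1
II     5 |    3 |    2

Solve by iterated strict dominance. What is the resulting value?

Column s1 is strictly dominated by s2 for Player II (-1<4, 3<5); eliminate s1.
Row I is strictly dominated by row II (3>-1, 2>-1); eliminate I.
Column s2 is strictly dominated by s3 for Player II (2<3); eliminate s2.
Only (II, s3) remains, with payoff 2.

2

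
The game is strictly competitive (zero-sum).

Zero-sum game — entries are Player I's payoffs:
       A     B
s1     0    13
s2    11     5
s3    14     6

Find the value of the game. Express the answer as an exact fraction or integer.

Row s2 is strictly dominated by row s3, so Player I never plays it.
The remaining 2×2 game on (s1, s3) × (A, B) has no saddle point. Let Player I play s1 with probability p; indifference gives 14(1−p) = 13p + 6(1−p), so p = 8/21.
Similarly Player II's optimal q on A is 1/3, and the value is 0·(1/3) + (13)·(2/3) = 26/3.

26/3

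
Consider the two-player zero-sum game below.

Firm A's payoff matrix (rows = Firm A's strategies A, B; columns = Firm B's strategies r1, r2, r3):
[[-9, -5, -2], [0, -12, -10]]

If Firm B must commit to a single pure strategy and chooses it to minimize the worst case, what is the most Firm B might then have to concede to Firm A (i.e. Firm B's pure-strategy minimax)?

-5

The worst case (largest entry) in each column is r1: 0, r2: -5, r3: -2.
The best (smallest) of these is -5.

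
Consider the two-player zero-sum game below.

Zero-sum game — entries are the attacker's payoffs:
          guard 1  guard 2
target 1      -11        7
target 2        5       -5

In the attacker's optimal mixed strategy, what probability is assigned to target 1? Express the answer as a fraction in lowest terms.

5/14

Row minima are -11 and -5, so the attacker's maximin is -5; column maxima are 5 and 7, so the defender's minimax is 5. These differ, so the equilibrium is in mixed strategies.
Let the attacker play target 1 with probability p. The defender is indifferent when −11p + 5(1−p) = 7p − 5(1−p), giving p = 5/14.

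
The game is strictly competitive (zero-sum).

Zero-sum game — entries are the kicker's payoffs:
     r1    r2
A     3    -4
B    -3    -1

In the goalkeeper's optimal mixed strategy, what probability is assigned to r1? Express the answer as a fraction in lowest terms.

1/3

Row minima are -4 and -3, so the kicker's maximin is -3; column maxima are 3 and -1, so the goalkeeper's minimax is -1. These differ, so the equilibrium is in mixed strategies.
Let the goalkeeper play r1 with probability q. The kicker is indifferent when 3q − 4(1−q) = −3q − (1−q), giving q = 1/3.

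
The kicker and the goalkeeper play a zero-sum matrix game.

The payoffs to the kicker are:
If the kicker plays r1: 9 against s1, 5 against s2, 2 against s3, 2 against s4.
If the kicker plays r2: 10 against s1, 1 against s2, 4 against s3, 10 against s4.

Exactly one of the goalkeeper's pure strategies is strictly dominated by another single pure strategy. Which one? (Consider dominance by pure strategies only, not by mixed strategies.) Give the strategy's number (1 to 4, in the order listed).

The goalkeeper prefers columns that give the kicker less. Compare s1 with s2: 5 < 9, 1 < 10.
So s2 strictly dominates s1 for the goalkeeper; s1 is strictly dominated.

1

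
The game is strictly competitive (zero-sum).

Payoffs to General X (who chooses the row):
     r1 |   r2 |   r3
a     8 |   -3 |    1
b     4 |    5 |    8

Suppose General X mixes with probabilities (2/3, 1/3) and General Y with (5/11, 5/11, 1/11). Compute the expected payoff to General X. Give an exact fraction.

Against (5/11, 5/11, 1/11), each row's expected payoff is a: 26/11; b: 53/11.
Taking the (2/3, 1/3)-weighted average: (2/3)·(26/11) + (1/3)·(53/11) = 35/11.

35/11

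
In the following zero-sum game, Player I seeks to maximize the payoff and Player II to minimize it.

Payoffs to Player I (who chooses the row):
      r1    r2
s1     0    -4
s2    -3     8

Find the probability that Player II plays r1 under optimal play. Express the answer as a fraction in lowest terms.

Row minima are -4 and -3, so Player I's maximin is -3; column maxima are 0 and 8, so Player II's minimax is 0. These differ, so the equilibrium is in mixed strategies.
Let Player II play r1 with probability q. Player I is indifferent when −4(1−q) = −3q + 8(1−q), giving q = 4/5.

4/5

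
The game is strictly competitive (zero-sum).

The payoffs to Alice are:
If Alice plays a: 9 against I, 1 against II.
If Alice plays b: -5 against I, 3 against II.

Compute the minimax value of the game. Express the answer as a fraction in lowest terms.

Row minima are 1 and -5, so Alice's maximin is 1; column maxima are 9 and 3, so Bob's minimax is 3. These differ, so the equilibrium is in mixed strategies.
Let Alice play a with probability p. Bob is indifferent when 9p − 5(1−p) = p + 3(1−p), giving p = 1/2.
Let Bob play I with probability q. Alice is indifferent when 9q + (1−q) = −5q + 3(1−q), giving q = 1/8.
The value is 9·(1/8) + (1)·(7/8) = 2.

2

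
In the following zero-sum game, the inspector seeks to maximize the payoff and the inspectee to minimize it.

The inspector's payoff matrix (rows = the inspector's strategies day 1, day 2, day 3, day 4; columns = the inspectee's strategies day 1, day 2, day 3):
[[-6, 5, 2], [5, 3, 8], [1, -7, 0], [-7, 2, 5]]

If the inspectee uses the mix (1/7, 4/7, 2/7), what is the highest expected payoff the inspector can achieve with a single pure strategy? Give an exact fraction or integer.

33/7

day 1: (-6)·(1/7) + (5)·(4/7) + (2)·(2/7) = 18/7.
day 2: (5)·(1/7) + (3)·(4/7) + (8)·(2/7) = 33/7.
day 3: (1)·(1/7) + (-7)·(4/7) + (0)·(2/7) = -27/7.
day 4: (-7)·(1/7) + (2)·(4/7) + (5)·(2/7) = 11/7.
The best pure response is day 2 with expected payoff 33/7.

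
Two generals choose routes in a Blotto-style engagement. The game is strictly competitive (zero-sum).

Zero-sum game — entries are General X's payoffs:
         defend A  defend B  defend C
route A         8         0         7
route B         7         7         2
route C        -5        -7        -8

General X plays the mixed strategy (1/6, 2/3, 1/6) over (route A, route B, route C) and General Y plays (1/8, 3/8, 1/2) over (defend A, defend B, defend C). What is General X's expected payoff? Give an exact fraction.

61/24

Against (1/8, 3/8, 1/2), each row's expected payoff is route A: 9/2; route B: 9/2; route C: -29/4.
Taking the (1/6, 2/3, 1/6)-weighted average: (1/6)·(9/2) + (2/3)·(9/2) + (1/6)·(-29/4) = 61/24.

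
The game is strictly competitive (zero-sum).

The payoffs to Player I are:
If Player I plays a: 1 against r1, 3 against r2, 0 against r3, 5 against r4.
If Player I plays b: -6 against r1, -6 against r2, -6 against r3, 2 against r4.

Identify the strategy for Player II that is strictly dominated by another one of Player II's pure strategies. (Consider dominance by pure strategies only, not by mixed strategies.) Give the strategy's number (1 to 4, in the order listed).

4

Player II prefers columns that give Player I less. Compare r4 with r1: 1 < 5, -6 < 2.
So r1 strictly dominates r4 for Player II; r4 is strictly dominated.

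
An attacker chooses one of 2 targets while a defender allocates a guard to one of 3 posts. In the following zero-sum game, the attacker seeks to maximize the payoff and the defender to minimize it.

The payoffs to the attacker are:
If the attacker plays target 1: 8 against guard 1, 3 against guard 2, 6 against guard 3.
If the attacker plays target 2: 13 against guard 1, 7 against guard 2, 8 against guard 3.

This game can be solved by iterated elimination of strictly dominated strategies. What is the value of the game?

Column guard 1 is strictly dominated by guard 2 for the defender (3<8, 7<13); eliminate guard 1.
Column guard 3 is strictly dominated by guard 2 for the defender (3<6, 7<8); eliminate guard 3.
Row target 1 is strictly dominated by row target 2 (7>3); eliminate target 1.
Only (target 2, guard 2) remains, with payoff 7.

7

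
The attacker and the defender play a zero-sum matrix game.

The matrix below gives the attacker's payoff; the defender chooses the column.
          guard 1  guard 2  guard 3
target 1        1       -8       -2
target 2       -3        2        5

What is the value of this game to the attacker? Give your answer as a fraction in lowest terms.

-11/7

Column guard 3 is strictly dominated by guard 2 for the defender (it gives the attacker more in every row).
The remaining 2×2 game on (target 1, target 2) × (guard 1, guard 2) has no saddle point. Let the attacker play target 1 with probability p; indifference gives p − 3(1−p) = −8p + 2(1−p), so p = 5/14.
Similarly the defender's optimal q on guard 1 is 5/7, and the value is 1·(5/7) + (-8)·(2/7) = -11/7.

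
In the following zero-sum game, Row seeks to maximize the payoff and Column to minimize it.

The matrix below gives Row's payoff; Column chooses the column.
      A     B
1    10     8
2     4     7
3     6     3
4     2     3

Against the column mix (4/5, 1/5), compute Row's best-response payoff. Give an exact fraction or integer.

1: (10)·(4/5) + (8)·(1/5) = 48/5.
2: (4)·(4/5) + (7)·(1/5) = 23/5.
3: (6)·(4/5) + (3)·(1/5) = 27/5.
4: (2)·(4/5) + (3)·(1/5) = 11/5.
The best pure response is 1 with expected payoff 48/5.

48/5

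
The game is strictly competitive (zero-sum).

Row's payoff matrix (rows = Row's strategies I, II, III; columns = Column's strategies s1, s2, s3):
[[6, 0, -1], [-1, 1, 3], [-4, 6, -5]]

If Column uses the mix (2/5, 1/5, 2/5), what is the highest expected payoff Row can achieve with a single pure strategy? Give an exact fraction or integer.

2

I: (6)·(2/5) + (0)·(1/5) + (-1)·(2/5) = 2.
II: (-1)·(2/5) + (1)·(1/5) + (3)·(2/5) = 1.
III: (-4)·(2/5) + (6)·(1/5) + (-5)·(2/5) = -12/5.
The best pure response is I with expected payoff 2.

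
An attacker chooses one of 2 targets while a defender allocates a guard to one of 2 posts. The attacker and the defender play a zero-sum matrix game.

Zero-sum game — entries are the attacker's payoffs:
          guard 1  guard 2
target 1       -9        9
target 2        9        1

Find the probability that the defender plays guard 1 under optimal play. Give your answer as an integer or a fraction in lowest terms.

Row minima are -9 and 1, so the attacker's maximin is 1; column maxima are 9 and 9, so the defender's minimax is 9. These differ, so the equilibrium is in mixed strategies.
Let the defender play guard 1 with probability q. The attacker is indifferent when −9q + 9(1−q) = 9q + (1−q), giving q = 4/13.

4/13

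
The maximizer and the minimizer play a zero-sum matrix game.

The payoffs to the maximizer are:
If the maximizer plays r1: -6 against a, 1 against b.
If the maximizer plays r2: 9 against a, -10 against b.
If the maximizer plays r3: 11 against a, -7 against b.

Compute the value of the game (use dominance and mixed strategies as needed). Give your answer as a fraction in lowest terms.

-31/25

Row r2 is strictly dominated by row r3, so the maximizer never plays it.
The remaining 2×2 game on (r1, r3) × (a, b) has no saddle point. Let the maximizer play r1 with probability p; indifference gives −6p + 11(1−p) = p − 7(1−p), so p = 18/25.
Similarly the minimizer's optimal q on a is 8/25, and the value is -6·(8/25) + (1)·(17/25) = -31/25.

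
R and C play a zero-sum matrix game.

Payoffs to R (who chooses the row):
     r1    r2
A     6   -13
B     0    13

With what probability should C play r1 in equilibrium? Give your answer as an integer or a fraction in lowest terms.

Row minima are -13 and 0, so R's maximin is 0; column maxima are 6 and 13, so C's minimax is 6. These differ, so the equilibrium is in mixed strategies.
Let C play r1 with probability q. R is indifferent when 6q − 13(1−q) = 13(1−q), giving q = 13/16.

13/16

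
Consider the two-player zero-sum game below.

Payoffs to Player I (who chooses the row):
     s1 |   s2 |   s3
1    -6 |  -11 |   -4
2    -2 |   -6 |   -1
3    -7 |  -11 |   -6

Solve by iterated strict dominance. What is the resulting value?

Row 1 is strictly dominated by row 2 (-2>-6, -6>-11, -1>-4); eliminate 1.
Column s3 is strictly dominated by s1 for Player II (-2<-1, -7<-6); eliminate s3.
Column s1 is strictly dominated by s2 for Player II (-6<-2, -11<-7); eliminate s1.
Row 3 is strictly dominated by row 2 (-6>-11); eliminate 3.
Only (2, s2) remains, with payoff -6.

-6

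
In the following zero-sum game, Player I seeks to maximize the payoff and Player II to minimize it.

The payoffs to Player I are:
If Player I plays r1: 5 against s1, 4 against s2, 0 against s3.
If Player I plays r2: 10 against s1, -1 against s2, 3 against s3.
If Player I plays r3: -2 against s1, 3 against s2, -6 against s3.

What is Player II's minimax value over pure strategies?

The worst case (largest entry) in each column is s1: 10, s2: 4, s3: 3.
The best (smallest) of these is 3.

3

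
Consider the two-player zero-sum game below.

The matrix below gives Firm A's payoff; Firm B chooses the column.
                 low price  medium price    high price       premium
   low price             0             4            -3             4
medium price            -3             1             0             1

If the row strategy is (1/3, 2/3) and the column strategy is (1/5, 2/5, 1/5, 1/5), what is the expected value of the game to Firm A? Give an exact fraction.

3/5

Against (1/5, 2/5, 1/5, 1/5), each row's expected payoff is low price: 9/5; medium price: 0.
Taking the (1/3, 2/3)-weighted average: (1/3)·(9/5) + (2/3)·(0) = 3/5.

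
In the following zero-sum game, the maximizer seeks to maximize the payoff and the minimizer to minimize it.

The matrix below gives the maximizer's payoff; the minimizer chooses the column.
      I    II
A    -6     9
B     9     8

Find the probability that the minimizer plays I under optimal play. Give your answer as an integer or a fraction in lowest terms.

Row minima are -6 and 8, so the maximizer's maximin is 8; column maxima are 9 and 9, so the minimizer's minimax is 9. These differ, so the equilibrium is in mixed strategies.
Let the minimizer play I with probability q. The maximizer is indifferent when −6q + 9(1−q) = 9q + 8(1−q), giving q = 1/16.

1/16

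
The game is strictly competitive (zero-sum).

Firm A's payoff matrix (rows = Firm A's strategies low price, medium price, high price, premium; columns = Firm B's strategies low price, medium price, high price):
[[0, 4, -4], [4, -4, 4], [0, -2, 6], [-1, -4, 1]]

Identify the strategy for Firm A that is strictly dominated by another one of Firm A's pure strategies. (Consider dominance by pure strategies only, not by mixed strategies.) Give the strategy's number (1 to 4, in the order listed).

Compare premium with high price: 0 > -1, -2 > -4, 6 > 1.
So high price strictly dominates premium for Firm A; premium is strictly dominated.

4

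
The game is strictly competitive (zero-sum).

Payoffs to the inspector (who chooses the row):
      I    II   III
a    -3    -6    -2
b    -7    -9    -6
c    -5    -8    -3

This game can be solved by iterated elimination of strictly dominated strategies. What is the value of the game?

Row b is strictly dominated by row a (-3>-7, -6>-9, -2>-6); eliminate b.
Row c is strictly dominated by row a (-3>-5, -6>-8, -2>-3); eliminate c.
Column I is strictly dominated by II for the inspectee (-6<-3); eliminate I.
Column III is strictly dominated by II for the inspectee (-6<-2); eliminate III.
Only (a, II) remains, with payoff -6.

-6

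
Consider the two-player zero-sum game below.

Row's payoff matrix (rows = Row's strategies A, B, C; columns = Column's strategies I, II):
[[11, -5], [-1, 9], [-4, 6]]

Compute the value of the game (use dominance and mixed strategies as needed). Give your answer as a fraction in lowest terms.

47/13

Row C is strictly dominated by row B, so Row never plays it.
The remaining 2×2 game on (A, B) × (I, II) has no saddle point. Let Row play A with probability p; indifference gives 11p − (1−p) = −5p + 9(1−p), so p = 5/13.
Similarly Column's optimal q on I is 7/13, and the value is 11·(7/13) + (-5)·(6/13) = 47/13.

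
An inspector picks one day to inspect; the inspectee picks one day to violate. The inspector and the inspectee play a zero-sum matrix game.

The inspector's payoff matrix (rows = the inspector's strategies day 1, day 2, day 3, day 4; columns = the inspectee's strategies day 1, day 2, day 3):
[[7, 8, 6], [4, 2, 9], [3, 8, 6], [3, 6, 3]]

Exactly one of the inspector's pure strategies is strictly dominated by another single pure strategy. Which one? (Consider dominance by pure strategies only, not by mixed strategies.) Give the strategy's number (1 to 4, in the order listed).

Compare day 4 with day 1: 7 > 3, 8 > 6, 6 > 3.
So day 1 strictly dominates day 4 for the inspector; day 4 is strictly dominated.

4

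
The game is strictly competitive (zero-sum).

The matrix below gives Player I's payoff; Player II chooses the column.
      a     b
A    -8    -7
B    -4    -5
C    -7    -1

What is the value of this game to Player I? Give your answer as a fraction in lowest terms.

Row A is strictly dominated by row B, so Player I never plays it.
The remaining 2×2 game on (B, C) × (a, b) has no saddle point. Let Player I play B with probability p; indifference gives −4p − 7(1−p) = −5p − (1−p), so p = 6/7.
Similarly Player II's optimal q on a is 4/7, and the value is -4·(4/7) + (-5)·(3/7) = -31/7.

-31/7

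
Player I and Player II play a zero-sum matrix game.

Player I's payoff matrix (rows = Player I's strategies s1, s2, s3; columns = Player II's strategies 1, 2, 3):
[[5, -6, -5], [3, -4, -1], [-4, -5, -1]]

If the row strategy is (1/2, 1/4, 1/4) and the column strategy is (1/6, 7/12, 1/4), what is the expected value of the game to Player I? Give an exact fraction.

-55/16

Against (1/6, 7/12, 1/4), each row's expected payoff is s1: -47/12; s2: -25/12; s3: -23/6.
Taking the (1/2, 1/4, 1/4)-weighted average: (1/2)·(-47/12) + (1/4)·(-25/12) + (1/4)·(-23/6) = -55/16.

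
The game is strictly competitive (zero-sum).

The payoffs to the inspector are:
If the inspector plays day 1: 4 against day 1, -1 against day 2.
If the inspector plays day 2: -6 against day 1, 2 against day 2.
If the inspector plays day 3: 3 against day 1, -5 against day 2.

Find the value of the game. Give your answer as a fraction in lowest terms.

Row day 3 is strictly dominated by row day 1, so the inspector never plays it.
The remaining 2×2 game on (day 1, day 2) × (day 1, day 2) has no saddle point. Let the inspector play day 1 with probability p; indifference gives 4p − 6(1−p) = −p + 2(1−p), so p = 8/13.
Similarly the inspectee's optimal q on day 1 is 3/13, and the value is 4·(3/13) + (-1)·(10/13) = 2/13.

2/13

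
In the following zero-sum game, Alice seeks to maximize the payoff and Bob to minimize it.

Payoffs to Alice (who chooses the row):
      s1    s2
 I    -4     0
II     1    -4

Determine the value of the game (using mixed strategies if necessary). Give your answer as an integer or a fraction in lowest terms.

-16/9

Row minima are -4 and -4, so Alice's maximin is -4; column maxima are 1 and 0, so Bob's minimax is 0. These differ, so the equilibrium is in mixed strategies.
Let Alice play I with probability p. Bob is indifferent when −4p + (1−p) = −4(1−p), giving p = 5/9.
Let Bob play s1 with probability q. Alice is indifferent when −4q = q − 4(1−q), giving q = 4/9.
The value is -4·(4/9) + (0)·(5/9) = -16/9.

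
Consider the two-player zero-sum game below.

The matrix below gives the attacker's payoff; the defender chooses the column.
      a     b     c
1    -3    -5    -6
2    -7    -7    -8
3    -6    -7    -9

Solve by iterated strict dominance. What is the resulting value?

Column a is strictly dominated by c for the defender (-6<-3, -8<-7, -9<-6); eliminate a.
Row 2 is strictly dominated by row 1 (-5>-7, -6>-8); eliminate 2.
Column b is strictly dominated by c for the defender (-6<-5, -9<-7); eliminate b.
Row 3 is strictly dominated by row 1 (-6>-9); eliminate 3.
Only (1, c) remains, with payoff -6.

-6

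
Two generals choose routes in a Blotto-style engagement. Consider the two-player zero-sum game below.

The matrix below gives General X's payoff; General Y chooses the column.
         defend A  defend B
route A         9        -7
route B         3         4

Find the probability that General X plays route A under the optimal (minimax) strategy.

1/17

Row minima are -7 and 3, so General X's maximin is 3; column maxima are 9 and 4, so General Y's minimax is 4. These differ, so the equilibrium is in mixed strategies.
Let General X play route A with probability p. General Y is indifferent when 9p + 3(1−p) = −7p + 4(1−p), giving p = 1/17.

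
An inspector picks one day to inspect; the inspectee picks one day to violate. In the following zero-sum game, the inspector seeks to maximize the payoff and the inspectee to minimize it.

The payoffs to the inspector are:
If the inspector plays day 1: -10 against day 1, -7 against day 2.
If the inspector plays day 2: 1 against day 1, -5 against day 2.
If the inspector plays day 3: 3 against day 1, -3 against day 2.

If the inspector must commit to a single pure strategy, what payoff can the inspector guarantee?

-3

The worst-case payoff for each row is day 1: -10, day 2: -5, day 3: -3.
The best of these is -3.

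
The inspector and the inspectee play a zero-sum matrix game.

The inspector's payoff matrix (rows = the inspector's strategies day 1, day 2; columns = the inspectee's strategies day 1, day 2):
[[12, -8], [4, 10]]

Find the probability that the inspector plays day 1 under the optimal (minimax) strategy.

Row minima are -8 and 4, so the inspector's maximin is 4; column maxima are 12 and 10, so the inspectee's minimax is 10. These differ, so the equilibrium is in mixed strategies.
Let the inspector play day 1 with probability p. The inspectee is indifferent when 12p + 4(1−p) = −8p + 10(1−p), giving p = 3/13.

3/13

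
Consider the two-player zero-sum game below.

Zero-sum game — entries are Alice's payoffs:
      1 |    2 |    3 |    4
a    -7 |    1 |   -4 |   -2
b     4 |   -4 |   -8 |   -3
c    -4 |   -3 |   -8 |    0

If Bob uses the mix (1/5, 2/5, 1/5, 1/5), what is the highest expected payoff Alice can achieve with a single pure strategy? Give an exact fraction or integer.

a: (-7)·(1/5) + (1)·(2/5) + (-4)·(1/5) + (-2)·(1/5) = -11/5.
b: (4)·(1/5) + (-4)·(2/5) + (-8)·(1/5) + (-3)·(1/5) = -3.
c: (-4)·(1/5) + (-3)·(2/5) + (-8)·(1/5) + (0)·(1/5) = -18/5.
The best pure response is a with expected payoff -11/5.

-11/5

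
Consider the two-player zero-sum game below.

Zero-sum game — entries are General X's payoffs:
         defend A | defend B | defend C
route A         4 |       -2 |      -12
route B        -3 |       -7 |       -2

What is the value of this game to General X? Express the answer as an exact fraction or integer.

-16/3

Column defend A is strictly dominated by defend B for General Y (it gives General X more in every row).
The remaining 2×2 game on (route A, route B) × (defend B, defend C) has no saddle point. Let General X play route A with probability p; indifference gives −2p − 7(1−p) = −12p − 2(1−p), so p = 1/3.
Similarly General Y's optimal q on defend B is 2/3, and the value is -2·(2/3) + (-12)·(1/3) = -16/3.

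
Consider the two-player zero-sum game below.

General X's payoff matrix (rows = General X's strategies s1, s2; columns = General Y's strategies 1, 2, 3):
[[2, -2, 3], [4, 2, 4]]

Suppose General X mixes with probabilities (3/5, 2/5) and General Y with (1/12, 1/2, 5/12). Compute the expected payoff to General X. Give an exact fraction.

29/20

Against (1/12, 1/2, 5/12), each row's expected payoff is s1: 5/12; s2: 3.
Taking the (3/5, 2/5)-weighted average: (3/5)·(5/12) + (2/5)·(3) = 29/20.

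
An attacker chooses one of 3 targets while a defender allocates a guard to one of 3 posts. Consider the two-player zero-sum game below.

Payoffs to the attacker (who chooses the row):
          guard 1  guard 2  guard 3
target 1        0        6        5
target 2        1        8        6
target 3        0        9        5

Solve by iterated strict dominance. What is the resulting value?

Column guard 3 is strictly dominated by guard 1 for the defender (0<5, 1<6, 0<5); eliminate guard 3.
Row target 1 is strictly dominated by row target 2 (1>0, 8>6); eliminate target 1.
Column guard 2 is strictly dominated by guard 1 for the defender (1<8, 0<9); eliminate guard 2.
Row target 3 is strictly dominated by row target 2 (1>0); eliminate target 3.
Only (target 2, guard 1) remains, with payoff 1.

1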